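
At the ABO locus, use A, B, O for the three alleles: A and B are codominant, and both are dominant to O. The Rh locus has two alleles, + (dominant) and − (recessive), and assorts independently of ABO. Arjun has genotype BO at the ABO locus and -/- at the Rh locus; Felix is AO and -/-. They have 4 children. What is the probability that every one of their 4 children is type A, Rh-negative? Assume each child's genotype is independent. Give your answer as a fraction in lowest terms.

1/256

ABO cross BO × AO → 1/4 O, 1/4 A, 1/4 B, 1/4 AB.
Rh cross -/- × -/- → 1 Rh-; so P(type A, Rh-negative) = 1/4 × 1 = 1/4 per child.
All 4 independent: (1/4)^4 = 1/256.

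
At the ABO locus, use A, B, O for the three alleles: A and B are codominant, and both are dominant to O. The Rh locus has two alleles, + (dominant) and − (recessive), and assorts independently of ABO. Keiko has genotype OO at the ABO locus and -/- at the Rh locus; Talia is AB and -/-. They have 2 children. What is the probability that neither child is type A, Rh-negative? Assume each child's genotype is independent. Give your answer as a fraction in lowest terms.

ABO cross OO × AB → 1/2 A, 1/2 B.
Rh cross -/- × -/- → 1 Rh-; so P(type A, Rh-negative) = 1/2 × 1 = 1/2 per child.
P(not type A, Rh-negative) = 1/2 for one child; (1/2)^2 = 1/4.

1/4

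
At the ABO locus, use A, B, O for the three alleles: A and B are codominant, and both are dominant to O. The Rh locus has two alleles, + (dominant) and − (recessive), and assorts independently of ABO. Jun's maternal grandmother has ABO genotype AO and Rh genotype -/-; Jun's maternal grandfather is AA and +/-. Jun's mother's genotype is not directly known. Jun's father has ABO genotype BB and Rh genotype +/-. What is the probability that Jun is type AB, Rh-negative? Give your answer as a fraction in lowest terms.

Jun's mother's ABO genotype from AO × AA: 1/2 AA, 1/2 AO.
Crossing each possibility with the father BB and summing P(type AB): 1/2·1 + 1/2·1/2 = 3/4.
Similarly for Rh via the mother's Rh distribution: P(Rh-) = 3/8.
Independent loci: 3/4 × 3/8 = 9/32.

9/32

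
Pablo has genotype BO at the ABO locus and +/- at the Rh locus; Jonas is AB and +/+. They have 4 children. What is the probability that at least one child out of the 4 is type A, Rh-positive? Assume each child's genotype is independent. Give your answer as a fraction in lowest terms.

175/256

ABO cross BO × AB → 1/4 A, 1/2 B, 1/4 AB.
Rh cross +/- × +/+ → 1 Rh+; so P(type A, Rh-positive) = 1/4 × 1 = 1/4 per child.
P(none) = (3/4)^4 = 81/256; P(at least one) = 1 − 81/256 = 175/256.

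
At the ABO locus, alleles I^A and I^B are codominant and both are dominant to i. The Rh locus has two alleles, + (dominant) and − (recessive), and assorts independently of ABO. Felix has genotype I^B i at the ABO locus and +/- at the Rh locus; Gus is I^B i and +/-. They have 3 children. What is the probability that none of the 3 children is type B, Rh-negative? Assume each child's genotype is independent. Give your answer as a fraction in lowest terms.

2197/4096

ABO cross I^B i × I^B i → 1/4 O, 3/4 B.
Rh cross +/- × +/- → 3/4 Rh+, 1/4 Rh-; so P(type B, Rh-negative) = 3/4 × 1/4 = 3/16 per child.
P(not type B, Rh-negative) = 13/16 for one child; (13/16)^3 = 2197/4096.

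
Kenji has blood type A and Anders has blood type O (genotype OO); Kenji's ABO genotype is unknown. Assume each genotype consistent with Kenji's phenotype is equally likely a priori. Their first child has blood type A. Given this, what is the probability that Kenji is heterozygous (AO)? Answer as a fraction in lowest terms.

1/3

Possible genotypes: Kenji ∈ {AA, AO}; Anders ∈ {OO}.
Weight each parental genotype pair by prior × P(type-A child):
  AA × OO: posterior weight 2/3.
  AO × OO: posterior weight 1/3.
Sum the posterior weight over pairs where Kenji is AO: 1/3.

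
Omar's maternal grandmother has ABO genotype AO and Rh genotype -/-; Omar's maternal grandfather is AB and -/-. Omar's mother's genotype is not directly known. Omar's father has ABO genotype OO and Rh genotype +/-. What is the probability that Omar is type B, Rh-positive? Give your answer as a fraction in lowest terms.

1/8

Omar's mother's ABO genotype from AO × AB: 1/4 AA, 1/4 AB, 1/4 AO, 1/4 BO.
Crossing each possibility with the father OO and summing P(type B): 1/4·0 + 1/4·1/2 + 1/4·0 + 1/4·1/2 = 1/4.
Similarly for Rh via the mother's Rh distribution: P(Rh+) = 1/2.
Independent loci: 1/4 × 1/2 = 1/8.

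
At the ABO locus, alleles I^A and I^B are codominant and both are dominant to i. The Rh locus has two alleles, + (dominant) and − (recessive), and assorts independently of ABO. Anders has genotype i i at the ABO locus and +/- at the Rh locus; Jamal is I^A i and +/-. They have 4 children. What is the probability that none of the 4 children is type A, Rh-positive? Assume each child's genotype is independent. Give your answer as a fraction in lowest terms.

ABO cross i i × I^A i → 1/2 O, 1/2 A.
Rh cross +/- × +/- → 3/4 Rh+, 1/4 Rh-; so P(type A, Rh-positive) = 1/2 × 3/4 = 3/8 per child.
P(not type A, Rh-positive) = 5/8 for one child; (5/8)^4 = 625/4096.

625/4096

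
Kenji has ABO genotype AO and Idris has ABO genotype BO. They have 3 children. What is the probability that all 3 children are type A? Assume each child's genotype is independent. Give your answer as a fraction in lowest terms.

ABO cross AO × BO → 1/4 O, 1/4 A, 1/4 B, 1/4 AB.
So P(type A) = 1/4 per child.
All 3 independent: (1/4)^3 = 1/64.

1/64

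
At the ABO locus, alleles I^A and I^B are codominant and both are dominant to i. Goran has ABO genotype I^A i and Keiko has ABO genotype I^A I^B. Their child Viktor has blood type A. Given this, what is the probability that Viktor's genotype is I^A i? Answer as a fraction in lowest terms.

Cross I^A i × I^A I^B → 1/4 I^A I^A, 1/4 I^A I^B, 1/4 I^A i, 1/4 I^B i.
Type-A genotypes among offspring: I^A I^A (1/4), I^A i (1/4); total 1/2.
P(I^A i | type A) = (1/4) / (1/2) = 1/2.

1/2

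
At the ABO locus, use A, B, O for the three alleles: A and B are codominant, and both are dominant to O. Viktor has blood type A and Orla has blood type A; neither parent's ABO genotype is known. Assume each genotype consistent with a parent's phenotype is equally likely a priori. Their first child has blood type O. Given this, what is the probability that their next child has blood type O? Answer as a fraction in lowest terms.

Possible genotypes: Viktor ∈ {AA, AO}; Orla ∈ {AA, AO}.
Weight each parental genotype pair by prior × P(type-O child):
  AO × AO: posterior weight 1; P(next child type O) = 1/4.
Weighted sum = 1/4.

1/4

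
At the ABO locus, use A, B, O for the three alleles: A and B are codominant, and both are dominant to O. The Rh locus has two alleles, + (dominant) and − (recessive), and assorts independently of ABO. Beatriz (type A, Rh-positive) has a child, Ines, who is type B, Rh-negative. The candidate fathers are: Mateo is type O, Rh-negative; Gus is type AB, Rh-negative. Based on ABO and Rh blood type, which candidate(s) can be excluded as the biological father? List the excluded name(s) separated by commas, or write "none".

Mateo

A candidate is excluded only if no genotype consistent with his phenotype could produce a type B, Rh-negative child with a type A, Rh-positive mother.
Mateo (type O, Rh-): no genotype consistent with that phenotype can produce a type-B Rh- child with a type-A mother.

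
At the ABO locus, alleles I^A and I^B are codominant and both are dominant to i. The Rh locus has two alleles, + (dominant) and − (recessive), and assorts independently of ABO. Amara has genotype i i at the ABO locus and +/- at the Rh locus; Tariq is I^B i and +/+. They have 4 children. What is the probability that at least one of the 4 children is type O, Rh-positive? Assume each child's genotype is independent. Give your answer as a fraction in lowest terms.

15/16

ABO cross i i × I^B i → 1/2 O, 1/2 B.
Rh cross +/- × +/+ → 1 Rh+; so P(type O, Rh-positive) = 1/2 × 1 = 1/2 per child.
P(none) = (1/2)^4 = 1/16; P(at least one) = 1 − 1/16 = 15/16.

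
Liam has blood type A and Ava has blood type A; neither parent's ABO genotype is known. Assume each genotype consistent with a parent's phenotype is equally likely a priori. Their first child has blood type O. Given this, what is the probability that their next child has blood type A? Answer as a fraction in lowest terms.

Possible genotypes: Liam ∈ {AA, AO}; Ava ∈ {AA, AO}.
Weight each parental genotype pair by prior × P(type-O child):
  AO × AO: posterior weight 1; P(next child type A) = 3/4.
Weighted sum = 3/4.

3/4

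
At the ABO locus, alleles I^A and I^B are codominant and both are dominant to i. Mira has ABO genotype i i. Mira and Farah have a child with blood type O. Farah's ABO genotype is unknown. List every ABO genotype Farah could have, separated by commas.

For each candidate genotype of Farah, check whether crossing it with i i can produce every observed child phenotype.
  I^A I^A → possible child types {A} ✗
  I^A I^B → possible child types {A, B} ✗
  I^A i → possible child types {O, A} ✓
  I^B I^B → possible child types {B} ✗
  I^B i → possible child types {O, B} ✓
  i i → possible child types {O} ✓

I^A i, I^B i, i i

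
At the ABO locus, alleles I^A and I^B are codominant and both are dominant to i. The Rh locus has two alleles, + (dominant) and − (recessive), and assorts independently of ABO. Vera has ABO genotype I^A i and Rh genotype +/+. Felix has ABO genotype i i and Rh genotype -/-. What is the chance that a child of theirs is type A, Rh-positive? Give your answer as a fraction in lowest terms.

ABO cross I^A i × i i → offspring phenotypes: 1/2 O, 1/2 A.
Rh cross +/+ × -/- → 1 Rh+.
Independent loci: P(type A, Rh-positive) = 1/2 × 1 = 1/2.

1/2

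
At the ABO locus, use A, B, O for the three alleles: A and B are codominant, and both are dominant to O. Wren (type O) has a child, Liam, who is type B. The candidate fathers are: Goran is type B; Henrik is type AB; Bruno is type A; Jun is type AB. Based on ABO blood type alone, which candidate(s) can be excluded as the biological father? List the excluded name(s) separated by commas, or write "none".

Bruno

A candidate is excluded only if no genotype consistent with his phenotype could produce a type B child with a type O mother.
Bruno (type A): no genotype consistent with that phenotype can produce a type-B child with a type-O mother.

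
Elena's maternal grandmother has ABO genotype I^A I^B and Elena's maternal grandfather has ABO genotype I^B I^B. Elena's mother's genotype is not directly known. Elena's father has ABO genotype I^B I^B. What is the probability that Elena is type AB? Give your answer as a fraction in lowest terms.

1/4

Elena's mother's ABO genotype from I^A I^B × I^B I^B: 1/2 I^A I^B, 1/2 I^B I^B.
Crossing each possibility with the father I^B I^B and summing P(type AB): 1/2·1/2 + 1/2·0 = 1/4.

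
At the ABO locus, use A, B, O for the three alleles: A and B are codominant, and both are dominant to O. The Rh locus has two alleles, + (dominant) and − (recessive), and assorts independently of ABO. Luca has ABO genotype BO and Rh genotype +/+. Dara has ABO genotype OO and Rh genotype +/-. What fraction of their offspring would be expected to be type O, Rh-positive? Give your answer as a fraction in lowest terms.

1/2

ABO cross BO × OO → offspring phenotypes: 1/2 O, 1/2 B.
Rh cross +/+ × +/- → 1 Rh+.
Independent loci: P(type O, Rh-positive) = 1/2 × 1 = 1/2.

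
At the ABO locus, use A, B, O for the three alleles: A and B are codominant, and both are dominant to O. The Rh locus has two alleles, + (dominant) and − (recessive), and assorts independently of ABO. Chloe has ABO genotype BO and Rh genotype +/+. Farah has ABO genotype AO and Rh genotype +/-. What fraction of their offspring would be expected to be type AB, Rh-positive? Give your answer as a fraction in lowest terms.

ABO cross BO × AO → offspring phenotypes: 1/4 O, 1/4 A, 1/4 B, 1/4 AB.
Rh cross +/+ × +/- → 1 Rh+.
Independent loci: P(type AB, Rh-positive) = 1/4 × 1 = 1/4.

1/4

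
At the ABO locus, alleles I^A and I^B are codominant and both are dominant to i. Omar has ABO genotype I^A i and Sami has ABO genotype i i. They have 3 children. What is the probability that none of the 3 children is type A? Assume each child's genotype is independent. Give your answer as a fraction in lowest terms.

1/8

ABO cross I^A i × i i → 1/2 O, 1/2 A.
So P(type A) = 1/2 per child.
P(not type A) = 1/2 for one child; (1/2)^3 = 1/8.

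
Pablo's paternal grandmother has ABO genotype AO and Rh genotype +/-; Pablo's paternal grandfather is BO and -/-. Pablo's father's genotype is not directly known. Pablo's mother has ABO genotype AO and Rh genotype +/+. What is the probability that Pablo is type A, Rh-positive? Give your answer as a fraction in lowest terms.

Pablo's father's ABO genotype from AO × BO: 1/4 AB, 1/4 AO, 1/4 BO, 1/4 OO.
Crossing each possibility with the mother AO and summing P(type A): 1/4·1/2 + 1/4·3/4 + 1/4·1/4 + 1/4·1/2 = 1/2.
Similarly for Rh via the father's Rh distribution: P(Rh+) = 1.
Independent loci: 1/2 × 1 = 1/2.

1/2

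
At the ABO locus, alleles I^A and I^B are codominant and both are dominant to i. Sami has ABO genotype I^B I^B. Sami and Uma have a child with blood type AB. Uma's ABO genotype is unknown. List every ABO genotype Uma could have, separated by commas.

I^A I^A, I^A I^B, I^A i

For each candidate genotype of Uma, check whether crossing it with I^B I^B can produce every observed child phenotype.
  I^A I^A → possible child types {AB} ✓
  I^A I^B → possible child types {B, AB} ✓
  I^A i → possible child types {B, AB} ✓
  I^B I^B → possible child types {B} ✗
  I^B i → possible child types {B} ✗
  i i → possible child types {B} ✗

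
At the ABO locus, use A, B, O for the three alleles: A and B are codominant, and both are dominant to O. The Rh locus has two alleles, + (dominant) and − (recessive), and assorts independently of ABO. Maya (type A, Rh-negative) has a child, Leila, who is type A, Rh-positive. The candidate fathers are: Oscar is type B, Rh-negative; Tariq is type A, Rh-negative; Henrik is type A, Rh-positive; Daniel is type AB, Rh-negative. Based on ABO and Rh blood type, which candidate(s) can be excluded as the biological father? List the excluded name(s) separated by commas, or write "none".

Oscar, Tariq, Daniel

A candidate is excluded only if no genotype consistent with his phenotype could produce a type A, Rh-positive child with a type A, Rh-negative mother.
Oscar (type B, Rh-): no genotype consistent with that phenotype can produce a type-A Rh+ child with a type-A mother.
Tariq (type A, Rh-): no genotype consistent with that phenotype can produce a type-A Rh+ child with a type-A mother.
Daniel (type AB, Rh-): no genotype consistent with that phenotype can produce a type-A Rh+ child with a type-A mother.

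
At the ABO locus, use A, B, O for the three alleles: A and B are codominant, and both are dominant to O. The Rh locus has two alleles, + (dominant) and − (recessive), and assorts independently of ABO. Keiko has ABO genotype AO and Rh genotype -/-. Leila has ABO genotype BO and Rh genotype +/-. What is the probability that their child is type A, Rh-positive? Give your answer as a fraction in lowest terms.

1/8

ABO cross AO × BO → offspring phenotypes: 1/4 O, 1/4 A, 1/4 B, 1/4 AB.
Rh cross -/- × +/- → 1/2 Rh+, 1/2 Rh-.
Independent loci: P(type A, Rh-positive) = 1/4 × 1/2 = 1/8.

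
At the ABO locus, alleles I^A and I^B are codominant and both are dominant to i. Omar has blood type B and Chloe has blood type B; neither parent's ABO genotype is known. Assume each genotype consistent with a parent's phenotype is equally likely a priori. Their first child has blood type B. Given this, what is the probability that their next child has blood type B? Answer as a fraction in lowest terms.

19/20

Possible genotypes: Omar ∈ {I^B I^B, I^B i}; Chloe ∈ {I^B I^B, I^B i}.
Weight each parental genotype pair by prior × P(type-B child):
  I^B I^B × I^B I^B: posterior weight 4/15; P(next child type B) = 1.
  I^B I^B × I^B i: posterior weight 4/15; P(next child type B) = 1.
  I^B i × I^B I^B: posterior weight 4/15; P(next child type B) = 1.
  I^B i × I^B i: posterior weight 1/5; P(next child type B) = 3/4.
Weighted sum = 19/20.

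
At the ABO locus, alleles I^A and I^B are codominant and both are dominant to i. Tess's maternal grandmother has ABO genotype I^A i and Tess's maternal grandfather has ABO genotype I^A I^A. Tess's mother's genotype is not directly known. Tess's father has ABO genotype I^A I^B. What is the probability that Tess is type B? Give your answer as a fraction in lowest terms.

Tess's mother's ABO genotype from I^A i × I^A I^A: 1/2 I^A I^A, 1/2 I^A i.
Crossing each possibility with the father I^A I^B and summing P(type B): 1/2·0 + 1/2·1/4 = 1/8.

1/8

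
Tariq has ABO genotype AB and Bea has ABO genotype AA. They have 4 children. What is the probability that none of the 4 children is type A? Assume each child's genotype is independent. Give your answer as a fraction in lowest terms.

ABO cross AB × AA → 1/2 A, 1/2 AB.
So P(type A) = 1/2 per child.
P(not type A) = 1/2 for one child; (1/2)^4 = 1/16.

1/16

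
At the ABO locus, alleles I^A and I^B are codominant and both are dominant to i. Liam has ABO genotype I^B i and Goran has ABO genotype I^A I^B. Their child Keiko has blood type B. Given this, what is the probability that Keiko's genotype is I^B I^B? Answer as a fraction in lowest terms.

1/2

Cross I^B i × I^A I^B → 1/4 I^A I^B, 1/4 I^A i, 1/4 I^B I^B, 1/4 I^B i.
Type-B genotypes among offspring: I^B I^B (1/4), I^B i (1/4); total 1/2.
P(I^B I^B | type B) = (1/4) / (1/2) = 1/2.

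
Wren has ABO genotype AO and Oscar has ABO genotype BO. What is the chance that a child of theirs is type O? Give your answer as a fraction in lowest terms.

1/4

ABO cross AO × BO → offspring phenotypes: 1/4 O, 1/4 A, 1/4 B, 1/4 AB.
So P(type O) = 1/4.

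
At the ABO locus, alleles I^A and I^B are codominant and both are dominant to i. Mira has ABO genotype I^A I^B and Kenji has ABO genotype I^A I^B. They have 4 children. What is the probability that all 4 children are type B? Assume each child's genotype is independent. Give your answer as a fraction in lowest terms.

1/256

ABO cross I^A I^B × I^A I^B → 1/4 A, 1/4 B, 1/2 AB.
So P(type B) = 1/4 per child.
All 4 independent: (1/4)^4 = 1/256.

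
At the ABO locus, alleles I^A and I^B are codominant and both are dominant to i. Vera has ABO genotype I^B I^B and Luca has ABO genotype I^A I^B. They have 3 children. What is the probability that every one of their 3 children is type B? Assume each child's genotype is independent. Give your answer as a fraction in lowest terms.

1/8

ABO cross I^B I^B × I^A I^B → 1/2 B, 1/2 AB.
So P(type B) = 1/2 per child.
All 3 independent: (1/2)^3 = 1/8.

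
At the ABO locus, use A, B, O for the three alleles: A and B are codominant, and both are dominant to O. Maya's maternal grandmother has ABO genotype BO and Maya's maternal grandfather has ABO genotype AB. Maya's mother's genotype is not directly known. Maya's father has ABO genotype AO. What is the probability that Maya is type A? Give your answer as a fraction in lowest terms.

Maya's mother's ABO genotype from BO × AB: 1/4 AB, 1/4 AO, 1/4 BB, 1/4 BO.
Crossing each possibility with the father AO and summing P(type A): 1/4·1/2 + 1/4·3/4 + 1/4·0 + 1/4·1/4 = 3/8.

3/8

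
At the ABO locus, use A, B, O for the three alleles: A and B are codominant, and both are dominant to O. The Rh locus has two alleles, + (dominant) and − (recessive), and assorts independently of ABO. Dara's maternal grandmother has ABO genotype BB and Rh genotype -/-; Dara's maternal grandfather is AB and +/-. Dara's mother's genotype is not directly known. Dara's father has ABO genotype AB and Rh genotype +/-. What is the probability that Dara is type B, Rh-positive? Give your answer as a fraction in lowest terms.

15/64

Dara's mother's ABO genotype from BB × AB: 1/2 AB, 1/2 BB.
Crossing each possibility with the father AB and summing P(type B): 1/2·1/4 + 1/2·1/2 = 3/8.
Similarly for Rh via the mother's Rh distribution: P(Rh+) = 5/8.
Independent loci: 3/8 × 5/8 = 15/64.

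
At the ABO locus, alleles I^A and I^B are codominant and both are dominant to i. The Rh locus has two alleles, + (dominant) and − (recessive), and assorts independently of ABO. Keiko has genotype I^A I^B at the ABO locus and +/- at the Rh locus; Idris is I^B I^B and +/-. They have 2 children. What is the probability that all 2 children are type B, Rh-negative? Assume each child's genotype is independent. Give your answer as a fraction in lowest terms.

1/64

ABO cross I^A I^B × I^B I^B → 1/2 B, 1/2 AB.
Rh cross +/- × +/- → 3/4 Rh+, 1/4 Rh-; so P(type B, Rh-negative) = 1/2 × 1/4 = 1/8 per child.
All 2 independent: (1/8)^2 = 1/64.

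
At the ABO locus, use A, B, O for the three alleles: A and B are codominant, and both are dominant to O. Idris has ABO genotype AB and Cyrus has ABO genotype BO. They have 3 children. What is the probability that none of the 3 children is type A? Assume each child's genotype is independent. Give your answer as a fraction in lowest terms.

ABO cross AB × BO → 1/4 A, 1/2 B, 1/4 AB.
So P(type A) = 1/4 per child.
P(not type A) = 3/4 for one child; (3/4)^3 = 27/64.

27/64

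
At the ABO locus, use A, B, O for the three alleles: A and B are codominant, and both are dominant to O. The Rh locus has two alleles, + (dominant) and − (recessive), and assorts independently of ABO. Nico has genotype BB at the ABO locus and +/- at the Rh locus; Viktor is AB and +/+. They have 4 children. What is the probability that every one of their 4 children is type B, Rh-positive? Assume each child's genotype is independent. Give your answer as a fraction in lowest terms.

1/16

ABO cross BB × AB → 1/2 B, 1/2 AB.
Rh cross +/- × +/+ → 1 Rh+; so P(type B, Rh-positive) = 1/2 × 1 = 1/2 per child.
All 4 independent: (1/2)^4 = 1/16.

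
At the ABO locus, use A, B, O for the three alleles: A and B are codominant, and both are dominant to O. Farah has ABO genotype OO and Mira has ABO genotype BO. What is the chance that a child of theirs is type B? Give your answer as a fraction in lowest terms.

ABO cross OO × BO → offspring phenotypes: 1/2 O, 1/2 B.
So P(type B) = 1/2.

1/2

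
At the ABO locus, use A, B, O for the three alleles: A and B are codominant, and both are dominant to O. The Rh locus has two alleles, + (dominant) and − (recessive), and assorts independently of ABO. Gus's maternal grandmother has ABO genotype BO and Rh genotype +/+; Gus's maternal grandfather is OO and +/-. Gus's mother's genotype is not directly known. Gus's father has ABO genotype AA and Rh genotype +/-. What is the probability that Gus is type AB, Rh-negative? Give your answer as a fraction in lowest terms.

Gus's mother's ABO genotype from BO × OO: 1/2 BO, 1/2 OO.
Crossing each possibility with the father AA and summing P(type AB): 1/2·1/2 + 1/2·0 = 1/4.
Similarly for Rh via the mother's Rh distribution: P(Rh-) = 1/8.
Independent loci: 1/4 × 1/8 = 1/32.

1/32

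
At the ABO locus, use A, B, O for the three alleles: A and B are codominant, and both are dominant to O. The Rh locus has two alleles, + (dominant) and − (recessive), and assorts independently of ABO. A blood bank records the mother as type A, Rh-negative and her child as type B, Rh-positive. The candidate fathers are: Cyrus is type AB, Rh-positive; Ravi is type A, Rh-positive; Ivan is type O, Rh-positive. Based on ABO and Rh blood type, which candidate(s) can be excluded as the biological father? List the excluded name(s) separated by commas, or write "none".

A candidate is excluded only if no genotype consistent with his phenotype could produce a type B, Rh-positive child with a type A, Rh-negative mother.
Ravi (type A, Rh+): no genotype consistent with that phenotype can produce a type-B Rh+ child with a type-A mother.
Ivan (type O, Rh+): no genotype consistent with that phenotype can produce a type-B Rh+ child with a type-A mother.

Ravi, Ivan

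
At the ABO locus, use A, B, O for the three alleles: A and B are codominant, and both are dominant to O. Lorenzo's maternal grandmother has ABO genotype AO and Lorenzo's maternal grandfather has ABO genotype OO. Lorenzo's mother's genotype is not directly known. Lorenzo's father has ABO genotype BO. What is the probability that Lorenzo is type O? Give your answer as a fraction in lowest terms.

3/8

Lorenzo's mother's ABO genotype from AO × OO: 1/2 AO, 1/2 OO.
Crossing each possibility with the father BO and summing P(type O): 1/2·1/4 + 1/2·1/2 = 3/8.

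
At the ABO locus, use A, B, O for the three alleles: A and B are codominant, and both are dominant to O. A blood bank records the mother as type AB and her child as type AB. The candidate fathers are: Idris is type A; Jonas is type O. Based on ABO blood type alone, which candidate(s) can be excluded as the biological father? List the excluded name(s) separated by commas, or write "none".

Jonas

A candidate is excluded only if no genotype consistent with his phenotype could produce a type AB child with a type AB mother.
Jonas (type O): no genotype consistent with that phenotype can produce a type-AB child with a type-AB mother.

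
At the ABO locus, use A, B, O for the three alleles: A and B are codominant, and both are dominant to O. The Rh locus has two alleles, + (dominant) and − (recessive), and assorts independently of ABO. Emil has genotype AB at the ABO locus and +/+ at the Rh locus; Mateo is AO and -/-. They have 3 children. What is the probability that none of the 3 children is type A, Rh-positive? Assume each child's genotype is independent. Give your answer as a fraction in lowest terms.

ABO cross AB × AO → 1/2 A, 1/4 B, 1/4 AB.
Rh cross +/+ × -/- → 1 Rh+; so P(type A, Rh-positive) = 1/2 × 1 = 1/2 per child.
P(not type A, Rh-positive) = 1/2 for one child; (1/2)^3 = 1/8.

1/8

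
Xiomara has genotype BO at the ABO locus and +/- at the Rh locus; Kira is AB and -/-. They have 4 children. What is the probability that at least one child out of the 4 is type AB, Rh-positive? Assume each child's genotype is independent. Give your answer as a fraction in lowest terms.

1695/4096

ABO cross BO × AB → 1/4 A, 1/2 B, 1/4 AB.
Rh cross +/- × -/- → 1/2 Rh+, 1/2 Rh-; so P(type AB, Rh-positive) = 1/4 × 1/2 = 1/8 per child.
P(none) = (7/8)^4 = 2401/4096; P(at least one) = 1 − 2401/4096 = 1695/4096.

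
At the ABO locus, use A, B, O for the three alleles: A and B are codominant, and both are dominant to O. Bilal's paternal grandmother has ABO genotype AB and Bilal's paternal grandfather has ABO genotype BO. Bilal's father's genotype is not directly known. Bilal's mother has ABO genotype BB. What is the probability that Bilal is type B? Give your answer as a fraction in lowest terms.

3/4

Bilal's father's ABO genotype from AB × BO: 1/4 AB, 1/4 AO, 1/4 BB, 1/4 BO.
Crossing each possibility with the mother BB and summing P(type B): 1/4·1/2 + 1/4·1/2 + 1/4·1 + 1/4·1 = 3/4.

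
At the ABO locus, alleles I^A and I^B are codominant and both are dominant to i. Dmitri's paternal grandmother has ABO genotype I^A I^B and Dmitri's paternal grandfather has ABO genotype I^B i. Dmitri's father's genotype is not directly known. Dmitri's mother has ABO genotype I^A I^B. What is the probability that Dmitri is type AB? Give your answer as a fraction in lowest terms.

3/8

Dmitri's father's ABO genotype from I^A I^B × I^B i: 1/4 I^A I^B, 1/4 I^A i, 1/4 I^B I^B, 1/4 I^B i.
Crossing each possibility with the mother I^A I^B and summing P(type AB): 1/4·1/2 + 1/4·1/4 + 1/4·1/2 + 1/4·1/4 = 3/8.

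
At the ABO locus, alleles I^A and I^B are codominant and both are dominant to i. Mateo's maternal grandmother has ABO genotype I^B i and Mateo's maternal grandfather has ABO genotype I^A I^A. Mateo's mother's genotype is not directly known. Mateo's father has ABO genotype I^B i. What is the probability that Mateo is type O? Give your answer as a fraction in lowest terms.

Mateo's mother's ABO genotype from I^B i × I^A I^A: 1/2 I^A I^B, 1/2 I^A i.
Crossing each possibility with the father I^B i and summing P(type O): 1/2·0 + 1/2·1/4 = 1/8.

1/8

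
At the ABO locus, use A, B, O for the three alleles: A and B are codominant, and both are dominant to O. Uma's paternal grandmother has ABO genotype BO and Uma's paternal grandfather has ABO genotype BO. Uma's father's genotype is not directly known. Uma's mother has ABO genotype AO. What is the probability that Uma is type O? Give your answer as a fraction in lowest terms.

Uma's father's ABO genotype from BO × BO: 1/4 BB, 1/2 BO, 1/4 OO.
Crossing each possibility with the mother AO and summing P(type O): 1/4·0 + 1/2·1/4 + 1/4·1/2 = 1/4.

1/4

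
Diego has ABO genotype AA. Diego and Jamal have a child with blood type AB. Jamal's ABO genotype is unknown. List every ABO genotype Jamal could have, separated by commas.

For each candidate genotype of Jamal, check whether crossing it with AA can produce every observed child phenotype.
  AA → possible child types {A} ✗
  AB → possible child types {A, AB} ✓
  AO → possible child types {A} ✗
  BB → possible child types {AB} ✓
  BO → possible child types {A, AB} ✓
  OO → possible child types {A} ✗

AB, BB, BO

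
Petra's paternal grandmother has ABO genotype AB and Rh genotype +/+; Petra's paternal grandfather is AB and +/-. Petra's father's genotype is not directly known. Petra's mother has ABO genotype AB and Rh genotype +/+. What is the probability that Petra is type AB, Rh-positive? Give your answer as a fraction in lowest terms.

Petra's father's ABO genotype from AB × AB: 1/4 AA, 1/2 AB, 1/4 BB.
Crossing each possibility with the mother AB and summing P(type AB): 1/4·1/2 + 1/2·1/2 + 1/4·1/2 = 1/2.
Similarly for Rh via the father's Rh distribution: P(Rh+) = 1.
Independent loci: 1/2 × 1 = 1/2.

1/2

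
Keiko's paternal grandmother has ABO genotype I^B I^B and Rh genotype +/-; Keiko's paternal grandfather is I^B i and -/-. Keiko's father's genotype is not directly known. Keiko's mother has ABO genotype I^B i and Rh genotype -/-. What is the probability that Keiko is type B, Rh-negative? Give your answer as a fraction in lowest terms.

21/32

Keiko's father's ABO genotype from I^B I^B × I^B i: 1/2 I^B I^B, 1/2 I^B i.
Crossing each possibility with the mother I^B i and summing P(type B): 1/2·1 + 1/2·3/4 = 7/8.
Similarly for Rh via the father's Rh distribution: P(Rh-) = 3/4.
Independent loci: 7/8 × 3/4 = 21/32.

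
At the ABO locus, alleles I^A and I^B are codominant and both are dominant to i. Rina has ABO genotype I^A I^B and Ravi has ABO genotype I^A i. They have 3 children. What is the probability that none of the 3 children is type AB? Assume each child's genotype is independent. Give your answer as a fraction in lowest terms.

27/64

ABO cross I^A I^B × I^A i → 1/2 A, 1/4 B, 1/4 AB.
So P(type AB) = 1/4 per child.
P(not type AB) = 3/4 for one child; (3/4)^3 = 27/64.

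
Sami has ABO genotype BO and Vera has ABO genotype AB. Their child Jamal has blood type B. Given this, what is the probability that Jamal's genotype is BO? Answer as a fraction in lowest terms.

Cross BO × AB → 1/4 AB, 1/4 AO, 1/4 BB, 1/4 BO.
Type-B genotypes among offspring: BB (1/4), BO (1/4); total 1/2.
P(BO | type B) = (1/4) / (1/2) = 1/2.

1/2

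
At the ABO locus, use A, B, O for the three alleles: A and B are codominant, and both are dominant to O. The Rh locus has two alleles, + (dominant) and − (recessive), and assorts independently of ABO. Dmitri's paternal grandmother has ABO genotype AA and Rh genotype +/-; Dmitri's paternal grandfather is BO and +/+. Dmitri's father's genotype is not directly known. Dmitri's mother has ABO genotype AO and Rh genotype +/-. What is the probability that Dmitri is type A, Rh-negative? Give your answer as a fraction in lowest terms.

5/64

Dmitri's father's ABO genotype from AA × BO: 1/2 AB, 1/2 AO.
Crossing each possibility with the mother AO and summing P(type A): 1/2·1/2 + 1/2·3/4 = 5/8.
Similarly for Rh via the father's Rh distribution: P(Rh-) = 1/8.
Independent loci: 5/8 × 1/8 = 5/64.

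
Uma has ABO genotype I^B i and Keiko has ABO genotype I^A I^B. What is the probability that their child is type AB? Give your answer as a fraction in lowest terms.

1/4

ABO cross I^B i × I^A I^B → offspring phenotypes: 1/4 A, 1/2 B, 1/4 AB.
So P(type AB) = 1/4.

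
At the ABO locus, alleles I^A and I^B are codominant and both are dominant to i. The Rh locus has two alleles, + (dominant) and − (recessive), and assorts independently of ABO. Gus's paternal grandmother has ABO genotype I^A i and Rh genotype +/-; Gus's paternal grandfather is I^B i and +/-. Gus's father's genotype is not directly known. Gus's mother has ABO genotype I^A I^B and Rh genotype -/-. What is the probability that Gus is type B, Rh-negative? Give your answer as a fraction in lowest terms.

3/16

Gus's father's ABO genotype from I^A i × I^B i: 1/4 I^A I^B, 1/4 I^A i, 1/4 I^B i, 1/4 i i.
Crossing each possibility with the mother I^A I^B and summing P(type B): 1/4·1/4 + 1/4·1/4 + 1/4·1/2 + 1/4·1/2 = 3/8.
Similarly for Rh via the father's Rh distribution: P(Rh-) = 1/2.
Independent loci: 3/8 × 1/2 = 3/16.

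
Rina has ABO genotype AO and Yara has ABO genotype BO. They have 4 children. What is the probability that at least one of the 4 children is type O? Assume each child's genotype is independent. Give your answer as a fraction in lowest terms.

ABO cross AO × BO → 1/4 O, 1/4 A, 1/4 B, 1/4 AB.
So P(type O) = 1/4 per child.
P(none) = (3/4)^4 = 81/256; P(at least one) = 1 − 81/256 = 175/256.

175/256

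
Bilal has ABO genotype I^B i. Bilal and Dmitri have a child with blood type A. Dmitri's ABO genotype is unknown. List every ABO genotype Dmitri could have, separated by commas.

I^A I^A, I^A I^B, I^A i

For each candidate genotype of Dmitri, check whether crossing it with I^B i can produce every observed child phenotype.
  I^A I^A → possible child types {A, AB} ✓
  I^A I^B → possible child types {A, B, AB} ✓
  I^A i → possible child types {O, A, B, AB} ✓
  I^B I^B → possible child types {B} ✗
  I^B i → possible child types {O, B} ✗
  i i → possible child types {O, B} ✗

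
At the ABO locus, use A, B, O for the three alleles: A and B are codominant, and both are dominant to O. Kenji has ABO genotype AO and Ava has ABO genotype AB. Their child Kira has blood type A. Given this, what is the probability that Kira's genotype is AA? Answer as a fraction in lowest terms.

1/2

Cross AO × AB → 1/4 AA, 1/4 AB, 1/4 AO, 1/4 BO.
Type-A genotypes among offspring: AA (1/4), AO (1/4); total 1/2.
P(AA | type A) = (1/4) / (1/2) = 1/2.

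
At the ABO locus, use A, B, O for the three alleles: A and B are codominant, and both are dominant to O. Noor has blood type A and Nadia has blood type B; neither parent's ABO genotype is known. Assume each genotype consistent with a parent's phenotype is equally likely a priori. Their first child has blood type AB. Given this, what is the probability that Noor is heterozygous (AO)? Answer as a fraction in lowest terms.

1/3

Possible genotypes: Noor ∈ {AA, AO}; Nadia ∈ {BB, BO}.
Weight each parental genotype pair by prior × P(type-AB child):
  AA × BB: posterior weight 4/9.
  AA × BO: posterior weight 2/9.
  AO × BB: posterior weight 2/9.
  AO × BO: posterior weight 1/9.
Sum the posterior weight over pairs where Noor is AO: 1/3.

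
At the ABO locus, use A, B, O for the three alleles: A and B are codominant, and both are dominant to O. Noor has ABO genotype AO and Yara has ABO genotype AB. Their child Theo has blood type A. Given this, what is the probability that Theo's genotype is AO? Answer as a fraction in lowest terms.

Cross AO × AB → 1/4 AA, 1/4 AB, 1/4 AO, 1/4 BO.
Type-A genotypes among offspring: AA (1/4), AO (1/4); total 1/2.
P(AO | type A) = (1/4) / (1/2) = 1/2.

1/2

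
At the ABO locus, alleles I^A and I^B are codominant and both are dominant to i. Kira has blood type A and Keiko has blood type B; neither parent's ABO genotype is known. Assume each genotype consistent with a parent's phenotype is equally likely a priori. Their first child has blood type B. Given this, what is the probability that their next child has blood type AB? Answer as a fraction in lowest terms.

5/12

Possible genotypes: Kira ∈ {I^A I^A, I^A i}; Keiko ∈ {I^B I^B, I^B i}.
Weight each parental genotype pair by prior × P(type-B child):
  I^A i × I^B I^B: posterior weight 2/3; P(next child type AB) = 1/2.
  I^A i × I^B i: posterior weight 1/3; P(next child type AB) = 1/4.
Weighted sum = 5/12.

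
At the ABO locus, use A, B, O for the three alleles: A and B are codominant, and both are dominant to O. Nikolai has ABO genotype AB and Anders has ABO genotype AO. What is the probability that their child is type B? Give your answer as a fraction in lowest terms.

ABO cross AB × AO → offspring phenotypes: 1/2 A, 1/4 B, 1/4 AB.
So P(type B) = 1/4.

1/4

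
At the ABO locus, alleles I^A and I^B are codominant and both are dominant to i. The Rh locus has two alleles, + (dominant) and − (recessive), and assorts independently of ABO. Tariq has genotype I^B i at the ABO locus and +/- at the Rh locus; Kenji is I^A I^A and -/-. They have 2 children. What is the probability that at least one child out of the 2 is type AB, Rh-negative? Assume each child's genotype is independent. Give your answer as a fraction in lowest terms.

7/16

ABO cross I^B i × I^A I^A → 1/2 A, 1/2 AB.
Rh cross +/- × -/- → 1/2 Rh+, 1/2 Rh-; so P(type AB, Rh-negative) = 1/2 × 1/2 = 1/4 per child.
P(none) = (3/4)^2 = 9/16; P(at least one) = 1 − 9/16 = 7/16.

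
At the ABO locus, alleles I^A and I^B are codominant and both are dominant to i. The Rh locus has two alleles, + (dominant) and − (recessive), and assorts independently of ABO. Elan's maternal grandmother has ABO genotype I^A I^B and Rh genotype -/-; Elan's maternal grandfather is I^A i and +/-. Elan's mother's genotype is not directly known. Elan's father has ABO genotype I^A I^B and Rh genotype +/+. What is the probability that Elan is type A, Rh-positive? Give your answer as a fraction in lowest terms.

Elan's mother's ABO genotype from I^A I^B × I^A i: 1/4 I^A I^A, 1/4 I^A I^B, 1/4 I^A i, 1/4 I^B i.
Crossing each possibility with the father I^A I^B and summing P(type A): 1/4·1/2 + 1/4·1/4 + 1/4·1/2 + 1/4·1/4 = 3/8.
Similarly for Rh via the mother's Rh distribution: P(Rh+) = 1.
Independent loci: 3/8 × 1 = 3/8.

3/8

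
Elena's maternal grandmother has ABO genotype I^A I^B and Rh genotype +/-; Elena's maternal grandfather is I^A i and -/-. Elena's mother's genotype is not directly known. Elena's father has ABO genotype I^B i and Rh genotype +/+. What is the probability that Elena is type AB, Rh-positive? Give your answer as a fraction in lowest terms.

Elena's mother's ABO genotype from I^A I^B × I^A i: 1/4 I^A I^A, 1/4 I^A I^B, 1/4 I^A i, 1/4 I^B i.
Crossing each possibility with the father I^B i and summing P(type AB): 1/4·1/2 + 1/4·1/4 + 1/4·1/4 + 1/4·0 = 1/4.
Similarly for Rh via the mother's Rh distribution: P(Rh+) = 1.
Independent loci: 1/4 × 1 = 1/4.

1/4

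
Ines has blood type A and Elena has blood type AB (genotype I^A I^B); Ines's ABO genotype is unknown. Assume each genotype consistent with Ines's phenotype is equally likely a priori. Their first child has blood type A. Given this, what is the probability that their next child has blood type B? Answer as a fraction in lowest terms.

Possible genotypes: Ines ∈ {I^A I^A, I^A i}; Elena ∈ {I^A I^B}.
Weight each parental genotype pair by prior × P(type-A child):
  I^A I^A × I^A I^B: posterior weight 1/2; P(next child type B) = 0.
  I^A i × I^A I^B: posterior weight 1/2; P(next child type B) = 1/4.
Weighted sum = 1/8.

1/8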